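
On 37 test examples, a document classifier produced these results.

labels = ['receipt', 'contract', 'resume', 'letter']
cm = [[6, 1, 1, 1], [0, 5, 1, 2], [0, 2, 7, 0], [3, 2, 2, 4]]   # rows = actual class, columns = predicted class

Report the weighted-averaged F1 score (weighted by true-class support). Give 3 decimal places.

0.585

Per-class F1 score (2·TP/(2·TP+FP+FN)):
  receipt: TP=6, FP=0+0+3=3, FN=1+1+1=3 → 12/18 = 0.6667
  contract: TP=5, FP=1+2+2=5, FN=0+1+2=3 → 10/18 = 0.5556
  resume: TP=7, FP=1+1+2=4, FN=0+2+0=2 → 14/20 = 0.7000
  letter: TP=4, FP=1+2+0=3, FN=3+2+2=7 → 8/18 = 0.4444
Weighted-F1 score = Σ (supportᵢ/N)·F1 scoreᵢ with N=37: (9/37)·0.6667 + (8/37)·0.5556 + (9/37)·0.7000 + (11/37)·0.4444 = 0.585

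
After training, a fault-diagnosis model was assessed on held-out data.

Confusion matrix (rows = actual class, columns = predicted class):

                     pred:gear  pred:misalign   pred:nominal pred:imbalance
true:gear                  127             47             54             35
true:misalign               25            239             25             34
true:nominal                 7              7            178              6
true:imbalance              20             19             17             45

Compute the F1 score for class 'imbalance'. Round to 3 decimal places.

0.407

Treat 'imbalance' as positive and all other classes as negative.
F1 score = 2·TP/(2·TP+FP+FN).
imbalance: TP=45, FP=35+34+6=75, FN=20+19+17=56 → 90/221 = 0.4072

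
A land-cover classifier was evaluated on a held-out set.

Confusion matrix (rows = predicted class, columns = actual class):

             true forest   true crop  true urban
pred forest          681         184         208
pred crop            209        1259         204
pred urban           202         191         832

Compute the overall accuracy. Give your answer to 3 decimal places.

0.698

Accuracy = trace / total = (681+1259+832=2772) / 3970 = 2772/3970 = 0.698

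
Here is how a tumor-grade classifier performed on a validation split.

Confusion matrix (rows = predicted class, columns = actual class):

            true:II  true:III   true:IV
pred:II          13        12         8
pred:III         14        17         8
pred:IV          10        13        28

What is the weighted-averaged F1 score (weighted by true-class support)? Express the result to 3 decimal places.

0.466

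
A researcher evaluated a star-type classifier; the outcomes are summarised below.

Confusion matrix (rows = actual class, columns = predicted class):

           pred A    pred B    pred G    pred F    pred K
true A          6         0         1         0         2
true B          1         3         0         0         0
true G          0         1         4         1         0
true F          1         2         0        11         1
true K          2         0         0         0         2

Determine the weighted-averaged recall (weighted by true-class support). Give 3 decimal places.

0.684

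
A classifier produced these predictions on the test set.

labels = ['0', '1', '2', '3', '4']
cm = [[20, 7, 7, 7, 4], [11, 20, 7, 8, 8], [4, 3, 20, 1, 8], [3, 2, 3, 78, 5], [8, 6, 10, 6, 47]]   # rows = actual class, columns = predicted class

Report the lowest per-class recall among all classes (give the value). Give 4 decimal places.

Per-class recall (TP/(TP+FN)):
  0: TP=20, FN=7+7+7+4=25 → 20/45 = 0.44444
  1: TP=20, FN=11+7+8+8=34 → 20/54 = 0.37037
  2: TP=20, FN=4+3+1+8=16 → 20/36 = 0.55556
  3: TP=78, FN=3+2+3+5=13 → 78/91 = 0.85714
  4: TP=47, FN=8+6+10+6=30 → 47/77 = 0.61039
Lowest is class '1' with recall = 0.3704.

0.3704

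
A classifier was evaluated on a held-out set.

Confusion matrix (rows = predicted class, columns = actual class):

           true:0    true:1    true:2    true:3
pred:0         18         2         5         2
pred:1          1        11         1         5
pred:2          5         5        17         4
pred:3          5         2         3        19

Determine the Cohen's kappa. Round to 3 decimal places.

0.488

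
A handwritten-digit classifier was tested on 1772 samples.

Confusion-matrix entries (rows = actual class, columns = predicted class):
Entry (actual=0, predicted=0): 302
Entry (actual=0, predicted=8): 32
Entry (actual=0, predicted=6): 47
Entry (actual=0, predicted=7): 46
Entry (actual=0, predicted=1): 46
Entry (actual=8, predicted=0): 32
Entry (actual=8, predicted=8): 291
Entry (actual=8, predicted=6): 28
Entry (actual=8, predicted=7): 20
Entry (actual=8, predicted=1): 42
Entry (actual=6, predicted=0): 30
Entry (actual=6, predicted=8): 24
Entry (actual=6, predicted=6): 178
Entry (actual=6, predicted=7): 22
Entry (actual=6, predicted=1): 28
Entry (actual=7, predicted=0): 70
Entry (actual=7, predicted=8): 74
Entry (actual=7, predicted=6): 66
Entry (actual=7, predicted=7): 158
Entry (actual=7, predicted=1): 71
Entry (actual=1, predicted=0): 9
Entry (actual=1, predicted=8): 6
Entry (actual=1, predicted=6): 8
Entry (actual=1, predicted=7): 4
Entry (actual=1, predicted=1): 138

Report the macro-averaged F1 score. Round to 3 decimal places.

Per-class F1 score (2·TP/(2·TP+FP+FN)):
  0: TP=302, FP=32+30+70+9=141, FN=32+47+46+46=171 → 604/916 = 0.6594
  8: TP=291, FP=32+24+74+6=136, FN=32+28+20+42=122 → 582/840 = 0.6929
  6: TP=178, FP=47+28+66+8=149, FN=30+24+22+28=104 → 356/609 = 0.5846
  7: TP=158, FP=46+20+22+4=92, FN=70+74+66+71=281 → 316/689 = 0.4586
  1: TP=138, FP=46+42+28+71=187, FN=9+6+8+4=27 → 276/490 = 0.5633
Macro-F1 score = mean = (0.6594 + 0.6929 + 0.5846 + 0.4586 + 0.5633) / 5 = 0.592

0.592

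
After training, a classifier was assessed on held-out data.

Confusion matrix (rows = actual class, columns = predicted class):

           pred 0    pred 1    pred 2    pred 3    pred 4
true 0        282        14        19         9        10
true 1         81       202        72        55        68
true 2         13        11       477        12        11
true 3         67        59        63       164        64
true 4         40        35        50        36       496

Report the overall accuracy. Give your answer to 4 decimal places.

0.6726

Accuracy = trace / total = (282+202+477+164+496=1621) / 2410 = 1621/2410 = 0.6726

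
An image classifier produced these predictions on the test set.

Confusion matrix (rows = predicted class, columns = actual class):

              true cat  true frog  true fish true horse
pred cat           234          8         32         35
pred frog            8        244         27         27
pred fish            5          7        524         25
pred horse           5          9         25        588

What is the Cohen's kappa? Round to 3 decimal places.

0.835

Observed agreement pₒ = trace/N = 1590/1803 = 0.8819
Expected agreement pₑ = Σ (rowᵢ·colᵢ)/N² = (252·309 + 268·306 + 608·561 + 675·627)/1803² = 0.2843
κ = (pₒ − pₑ)/(1 − pₑ) = (0.8819 − 0.2843)/(1 − 0.2843) = 0.835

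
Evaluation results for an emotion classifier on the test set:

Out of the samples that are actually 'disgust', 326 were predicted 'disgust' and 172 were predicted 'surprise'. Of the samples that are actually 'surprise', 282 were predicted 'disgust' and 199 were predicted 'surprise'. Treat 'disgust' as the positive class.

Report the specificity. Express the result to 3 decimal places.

0.414

Specificity = TN/(TN+FP) = 199/(199+282) = 0.414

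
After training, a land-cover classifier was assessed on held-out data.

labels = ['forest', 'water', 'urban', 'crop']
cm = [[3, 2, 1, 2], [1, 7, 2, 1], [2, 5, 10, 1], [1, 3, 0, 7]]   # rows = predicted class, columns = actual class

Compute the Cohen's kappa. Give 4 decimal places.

Observed agreement pₒ = trace/N = 27/48 = 0.56250
Expected agreement pₑ = Σ (rowᵢ·colᵢ)/N² = (7·8 + 17·11 + 13·18 + 11·11)/48² = 0.25955
κ = (pₒ − pₑ)/(1 − pₑ) = (0.56250 − 0.25955)/(1 − 0.25955) = 0.4091

0.4091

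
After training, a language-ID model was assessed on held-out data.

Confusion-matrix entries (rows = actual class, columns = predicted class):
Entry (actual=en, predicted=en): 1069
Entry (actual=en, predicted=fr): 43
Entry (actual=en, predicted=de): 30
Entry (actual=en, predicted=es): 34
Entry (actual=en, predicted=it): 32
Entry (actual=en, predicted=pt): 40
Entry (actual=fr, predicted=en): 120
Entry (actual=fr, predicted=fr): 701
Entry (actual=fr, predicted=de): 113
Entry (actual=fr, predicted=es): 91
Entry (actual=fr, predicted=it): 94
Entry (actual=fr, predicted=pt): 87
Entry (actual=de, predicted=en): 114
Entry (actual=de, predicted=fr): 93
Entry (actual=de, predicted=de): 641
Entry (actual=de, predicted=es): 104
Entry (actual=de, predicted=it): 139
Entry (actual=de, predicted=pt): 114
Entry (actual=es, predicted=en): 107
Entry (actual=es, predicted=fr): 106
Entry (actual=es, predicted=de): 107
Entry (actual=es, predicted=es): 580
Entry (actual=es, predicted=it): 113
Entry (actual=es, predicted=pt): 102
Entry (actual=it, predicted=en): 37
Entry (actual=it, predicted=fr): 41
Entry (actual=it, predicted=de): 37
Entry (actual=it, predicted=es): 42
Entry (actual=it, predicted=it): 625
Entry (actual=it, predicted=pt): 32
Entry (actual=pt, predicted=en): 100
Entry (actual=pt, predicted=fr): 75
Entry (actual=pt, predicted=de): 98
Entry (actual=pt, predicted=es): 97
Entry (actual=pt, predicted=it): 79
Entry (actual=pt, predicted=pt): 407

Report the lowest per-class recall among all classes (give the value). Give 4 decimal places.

Per-class recall (TP/(TP+FN)):
  en: TP=1069, FN=43+30+34+32+40=179 → 1069/1248 = 0.85657
  fr: TP=701, FN=120+113+91+94+87=505 → 701/1206 = 0.58126
  de: TP=641, FN=114+93+104+139+114=564 → 641/1205 = 0.53195
  es: TP=580, FN=107+106+107+113+102=535 → 580/1115 = 0.52018
  it: TP=625, FN=37+41+37+42+32=189 → 625/814 = 0.76781
  pt: TP=407, FN=100+75+98+97+79=449 → 407/856 = 0.47547
Lowest is class 'pt' with recall = 0.4755.

0.4755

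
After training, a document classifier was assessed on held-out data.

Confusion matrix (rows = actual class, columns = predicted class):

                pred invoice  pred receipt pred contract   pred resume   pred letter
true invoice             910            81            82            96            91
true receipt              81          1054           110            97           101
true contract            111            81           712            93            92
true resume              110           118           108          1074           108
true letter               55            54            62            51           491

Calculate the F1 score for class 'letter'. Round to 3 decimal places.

0.615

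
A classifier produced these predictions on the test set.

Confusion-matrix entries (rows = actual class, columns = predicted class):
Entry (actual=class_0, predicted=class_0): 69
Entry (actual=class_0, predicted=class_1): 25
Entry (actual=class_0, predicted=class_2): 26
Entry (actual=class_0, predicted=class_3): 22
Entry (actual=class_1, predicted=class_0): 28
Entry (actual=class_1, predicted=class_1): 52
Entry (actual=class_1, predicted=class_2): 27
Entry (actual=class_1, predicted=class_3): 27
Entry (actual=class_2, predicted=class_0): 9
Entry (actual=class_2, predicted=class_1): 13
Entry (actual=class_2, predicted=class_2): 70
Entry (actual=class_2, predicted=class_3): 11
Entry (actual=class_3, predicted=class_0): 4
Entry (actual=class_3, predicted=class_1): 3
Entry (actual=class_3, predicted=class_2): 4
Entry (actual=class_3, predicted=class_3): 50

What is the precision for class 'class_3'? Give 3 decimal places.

0.455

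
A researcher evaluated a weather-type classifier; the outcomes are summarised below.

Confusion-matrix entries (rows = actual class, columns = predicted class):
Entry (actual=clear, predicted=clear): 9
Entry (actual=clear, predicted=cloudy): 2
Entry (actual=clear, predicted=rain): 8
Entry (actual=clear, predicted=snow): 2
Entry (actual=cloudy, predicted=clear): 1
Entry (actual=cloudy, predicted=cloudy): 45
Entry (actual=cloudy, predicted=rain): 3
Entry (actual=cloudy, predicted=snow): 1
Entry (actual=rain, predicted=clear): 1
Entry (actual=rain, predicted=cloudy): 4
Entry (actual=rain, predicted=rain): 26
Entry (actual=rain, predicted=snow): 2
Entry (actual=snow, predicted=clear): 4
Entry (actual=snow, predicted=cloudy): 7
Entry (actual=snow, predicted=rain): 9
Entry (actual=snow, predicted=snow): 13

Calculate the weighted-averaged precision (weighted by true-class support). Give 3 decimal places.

Per-class precision (TP/(TP+FP)):
  clear: TP=9, FP=1+1+4=6 → 9/15 = 0.6000
  cloudy: TP=45, FP=2+4+7=13 → 45/58 = 0.7759
  rain: TP=26, FP=8+3+9=20 → 26/46 = 0.5652
  snow: TP=13, FP=2+1+2=5 → 13/18 = 0.7222
Weighted-precision = Σ (supportᵢ/N)·precisionᵢ with N=137: (21/137)·0.6000 + (50/137)·0.7759 + (33/137)·0.5652 + (33/137)·0.7222 = 0.685

0.685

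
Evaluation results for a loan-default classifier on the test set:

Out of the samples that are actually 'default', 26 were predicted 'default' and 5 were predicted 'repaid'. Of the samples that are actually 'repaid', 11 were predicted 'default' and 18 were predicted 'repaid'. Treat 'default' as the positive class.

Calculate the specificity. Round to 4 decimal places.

0.6207

Specificity = TN/(TN+FP) = 18/(18+11) = 0.6207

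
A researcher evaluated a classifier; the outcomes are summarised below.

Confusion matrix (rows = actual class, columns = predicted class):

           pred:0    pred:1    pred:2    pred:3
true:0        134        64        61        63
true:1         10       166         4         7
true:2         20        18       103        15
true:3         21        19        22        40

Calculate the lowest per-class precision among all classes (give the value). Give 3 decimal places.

0.320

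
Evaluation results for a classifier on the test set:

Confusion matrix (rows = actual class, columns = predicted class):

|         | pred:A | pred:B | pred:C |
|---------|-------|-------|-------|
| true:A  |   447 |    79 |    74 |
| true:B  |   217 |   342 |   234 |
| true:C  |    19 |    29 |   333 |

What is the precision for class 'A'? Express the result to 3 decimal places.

0.654

One-vs-rest for 'A': TP = diagonal; FP = other classes predicted 'A'; FN = 'A' predicted as other.
precision = TP/(TP+FP).
A: TP=447, FP=217+19=236 → 447/683 = 0.6545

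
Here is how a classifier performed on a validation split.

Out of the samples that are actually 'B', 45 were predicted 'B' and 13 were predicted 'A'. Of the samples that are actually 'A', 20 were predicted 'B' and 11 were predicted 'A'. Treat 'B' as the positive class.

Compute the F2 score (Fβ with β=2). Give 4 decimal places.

Fβ = (1+β²)·TP / ((1+β²)·TP + β²·FN + FP), with β²=4
= 5·45 / (5·45 + 4·13 + 20) = 0.7576

0.7576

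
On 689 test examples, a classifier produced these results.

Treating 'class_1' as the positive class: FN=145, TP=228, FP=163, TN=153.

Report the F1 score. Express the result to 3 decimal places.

Precision = TP/(TP+FP) = 228/391 = 0.5831
Recall = TP/(TP+FN) = 228/373 = 0.6113
F1 = 2·TP/(2·TP+FP+FN) = 456/764 = 0.597

0.597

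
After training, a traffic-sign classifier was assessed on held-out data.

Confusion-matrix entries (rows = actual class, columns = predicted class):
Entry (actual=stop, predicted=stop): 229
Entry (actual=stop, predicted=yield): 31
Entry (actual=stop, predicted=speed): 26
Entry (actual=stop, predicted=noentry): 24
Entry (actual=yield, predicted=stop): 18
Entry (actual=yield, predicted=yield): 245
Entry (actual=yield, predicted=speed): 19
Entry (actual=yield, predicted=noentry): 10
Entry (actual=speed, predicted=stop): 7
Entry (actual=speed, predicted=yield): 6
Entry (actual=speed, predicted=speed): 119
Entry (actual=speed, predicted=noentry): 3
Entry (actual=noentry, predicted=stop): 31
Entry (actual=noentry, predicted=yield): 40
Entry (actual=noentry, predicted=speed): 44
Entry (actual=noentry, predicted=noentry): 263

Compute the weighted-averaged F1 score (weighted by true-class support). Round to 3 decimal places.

Per-class F1 score (2·TP/(2·TP+FP+FN)):
  stop: TP=229, FP=18+7+31=56, FN=31+26+24=81 → 458/595 = 0.7697
  yield: TP=245, FP=31+6+40=77, FN=18+19+10=47 → 490/614 = 0.7980
  speed: TP=119, FP=26+19+44=89, FN=7+6+3=16 → 238/343 = 0.6939
  noentry: TP=263, FP=24+10+3=37, FN=31+40+44=115 → 526/678 = 0.7758
Weighted-F1 score = Σ (supportᵢ/N)·F1 scoreᵢ with N=1115: (310/1115)·0.7697 + (292/1115)·0.7980 + (135/1115)·0.6939 + (378/1115)·0.7758 = 0.770

0.770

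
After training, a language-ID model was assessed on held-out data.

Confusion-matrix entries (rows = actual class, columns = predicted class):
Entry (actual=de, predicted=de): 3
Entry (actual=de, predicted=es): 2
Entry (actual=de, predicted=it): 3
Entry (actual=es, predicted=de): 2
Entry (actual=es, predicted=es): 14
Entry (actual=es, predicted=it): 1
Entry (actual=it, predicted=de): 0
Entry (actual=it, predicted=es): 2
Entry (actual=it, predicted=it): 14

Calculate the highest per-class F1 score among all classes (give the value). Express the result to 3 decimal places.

0.824

Per-class F1 score (2·TP/(2·TP+FP+FN)):
  de: TP=3, FP=2+0=2, FN=2+3=5 → 6/13 = 0.4615
  es: TP=14, FP=2+2=4, FN=2+1=3 → 28/35 = 0.8000
  it: TP=14, FP=3+1=4, FN=0+2=2 → 28/34 = 0.8235
Highest is class 'it' with F1 score = 0.824.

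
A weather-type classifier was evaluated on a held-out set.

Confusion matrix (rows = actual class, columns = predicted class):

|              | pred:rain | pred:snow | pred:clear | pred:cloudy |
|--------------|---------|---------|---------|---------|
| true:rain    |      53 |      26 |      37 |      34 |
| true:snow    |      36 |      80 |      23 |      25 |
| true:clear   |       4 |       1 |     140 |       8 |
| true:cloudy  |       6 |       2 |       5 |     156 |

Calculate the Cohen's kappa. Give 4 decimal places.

0.5651

Observed agreement pₒ = trace/N = 429/636 = 0.67453
Expected agreement pₑ = Σ (rowᵢ·colᵢ)/N² = (150·99 + 164·109 + 153·205 + 169·223)/636² = 0.25162
κ = (pₒ − pₑ)/(1 − pₑ) = (0.67453 − 0.25162)/(1 − 0.25162) = 0.5651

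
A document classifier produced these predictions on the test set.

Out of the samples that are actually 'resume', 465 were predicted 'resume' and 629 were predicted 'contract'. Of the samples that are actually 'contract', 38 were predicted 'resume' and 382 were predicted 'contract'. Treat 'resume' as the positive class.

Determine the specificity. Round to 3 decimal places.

Specificity = TN/(TN+FP) = 382/(382+38) = 0.910

0.910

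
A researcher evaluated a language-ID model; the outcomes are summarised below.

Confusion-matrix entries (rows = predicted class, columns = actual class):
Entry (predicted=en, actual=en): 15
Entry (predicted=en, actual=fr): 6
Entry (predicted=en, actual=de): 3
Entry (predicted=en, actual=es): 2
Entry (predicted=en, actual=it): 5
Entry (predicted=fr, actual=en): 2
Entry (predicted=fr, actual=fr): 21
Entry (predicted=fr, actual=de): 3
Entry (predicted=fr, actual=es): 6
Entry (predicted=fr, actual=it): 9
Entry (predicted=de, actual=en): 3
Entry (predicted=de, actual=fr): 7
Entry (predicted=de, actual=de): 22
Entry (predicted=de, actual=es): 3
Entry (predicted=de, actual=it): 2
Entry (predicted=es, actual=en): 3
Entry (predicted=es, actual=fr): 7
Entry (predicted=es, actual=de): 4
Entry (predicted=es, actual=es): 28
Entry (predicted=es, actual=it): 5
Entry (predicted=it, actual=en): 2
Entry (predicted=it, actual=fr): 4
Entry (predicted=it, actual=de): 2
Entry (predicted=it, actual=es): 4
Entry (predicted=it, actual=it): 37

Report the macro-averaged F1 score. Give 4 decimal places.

0.5915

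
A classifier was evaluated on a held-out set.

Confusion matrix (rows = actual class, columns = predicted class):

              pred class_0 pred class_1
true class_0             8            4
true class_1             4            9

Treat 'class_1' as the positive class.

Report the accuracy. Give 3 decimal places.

Accuracy = (TP+TN)/N = (9+8)/25 = 0.680

0.680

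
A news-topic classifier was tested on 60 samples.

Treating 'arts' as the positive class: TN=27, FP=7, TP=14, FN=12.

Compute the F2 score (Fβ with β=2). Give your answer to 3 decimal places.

0.560

Fβ = (1+β²)·TP / ((1+β²)·TP + β²·FN + FP), with β²=4
= 5·14 / (5·14 + 4·12 + 7) = 0.560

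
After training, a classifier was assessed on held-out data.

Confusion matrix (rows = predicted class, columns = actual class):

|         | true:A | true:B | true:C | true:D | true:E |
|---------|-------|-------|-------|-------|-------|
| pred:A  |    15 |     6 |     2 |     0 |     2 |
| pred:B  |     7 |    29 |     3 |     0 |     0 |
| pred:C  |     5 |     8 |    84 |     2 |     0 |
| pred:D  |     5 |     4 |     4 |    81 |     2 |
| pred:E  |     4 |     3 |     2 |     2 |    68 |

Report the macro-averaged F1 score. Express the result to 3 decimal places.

0.761

Per-class F1 score (2·TP/(2·TP+FP+FN)):
  A: TP=15, FP=6+2+0+2=10, FN=7+5+5+4=21 → 30/61 = 0.4918
  B: TP=29, FP=7+3+0+0=10, FN=6+8+4+3=21 → 58/89 = 0.6517
  C: TP=84, FP=5+8+2+0=15, FN=2+3+4+2=11 → 168/194 = 0.8660
  D: TP=81, FP=5+4+4+2=15, FN=0+0+2+2=4 → 162/181 = 0.8950
  E: TP=68, FP=4+3+2+2=11, FN=2+0+0+2=4 → 136/151 = 0.9007
Macro-F1 score = mean = (0.4918 + 0.6517 + 0.8660 + 0.8950 + 0.9007) / 5 = 0.761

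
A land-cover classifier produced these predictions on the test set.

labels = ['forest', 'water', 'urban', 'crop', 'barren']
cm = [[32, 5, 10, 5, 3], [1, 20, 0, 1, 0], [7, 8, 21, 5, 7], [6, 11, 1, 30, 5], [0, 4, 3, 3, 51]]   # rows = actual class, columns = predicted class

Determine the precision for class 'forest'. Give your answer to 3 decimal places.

0.696

One-vs-rest for 'forest': TP = diagonal; FP = other classes predicted 'forest'; FN = 'forest' predicted as other.
precision = TP/(TP+FP).
forest: TP=32, FP=1+7+6+0=14 → 32/46 = 0.6957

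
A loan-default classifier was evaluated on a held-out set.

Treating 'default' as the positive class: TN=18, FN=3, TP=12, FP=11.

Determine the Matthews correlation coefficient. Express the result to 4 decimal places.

0.3992

MCC = (TP·TN − FP·FN) / √((TP+FP)(TP+FN)(TN+FP)(TN+FN))
Numerator = 12·18 − 11·3 = 183
Denominator = √(23·15·29·21) = √210105 = 458.3721
MCC = 183 / 458.3721 = 0.3992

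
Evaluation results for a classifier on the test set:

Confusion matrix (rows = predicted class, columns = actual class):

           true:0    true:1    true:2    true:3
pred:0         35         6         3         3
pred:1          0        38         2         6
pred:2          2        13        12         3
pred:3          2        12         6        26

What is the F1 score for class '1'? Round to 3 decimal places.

One-vs-rest for '1': TP = diagonal; FP = other classes predicted '1'; FN = '1' predicted as other.
F1 score = 2·TP/(2·TP+FP+FN).
1: TP=38, FP=0+2+6=8, FN=6+13+12=31 → 76/115 = 0.6609

0.661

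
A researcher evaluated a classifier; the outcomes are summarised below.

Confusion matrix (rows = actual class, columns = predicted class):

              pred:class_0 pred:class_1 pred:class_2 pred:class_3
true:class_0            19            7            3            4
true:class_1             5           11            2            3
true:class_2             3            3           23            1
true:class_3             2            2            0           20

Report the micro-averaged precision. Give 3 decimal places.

0.676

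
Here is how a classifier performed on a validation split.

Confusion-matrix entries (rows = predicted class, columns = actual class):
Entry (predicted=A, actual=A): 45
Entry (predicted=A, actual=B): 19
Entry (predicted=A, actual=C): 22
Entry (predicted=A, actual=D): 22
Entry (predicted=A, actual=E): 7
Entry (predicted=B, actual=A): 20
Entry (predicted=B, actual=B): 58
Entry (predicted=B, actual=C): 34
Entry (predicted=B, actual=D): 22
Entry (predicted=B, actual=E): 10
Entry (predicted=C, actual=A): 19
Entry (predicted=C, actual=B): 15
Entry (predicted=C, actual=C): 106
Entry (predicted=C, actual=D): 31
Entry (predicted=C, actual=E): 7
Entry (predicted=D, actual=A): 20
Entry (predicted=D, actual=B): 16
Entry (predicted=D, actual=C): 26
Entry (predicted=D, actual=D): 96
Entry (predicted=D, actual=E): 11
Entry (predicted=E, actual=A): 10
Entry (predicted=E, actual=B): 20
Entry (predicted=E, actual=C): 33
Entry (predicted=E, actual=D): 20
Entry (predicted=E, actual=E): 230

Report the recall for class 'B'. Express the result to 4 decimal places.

Treat 'B' as positive and all other classes as negative.
recall = TP/(TP+FN).
B: TP=58, FN=19+15+16+20=70 → 58/128 = 0.45313

0.4531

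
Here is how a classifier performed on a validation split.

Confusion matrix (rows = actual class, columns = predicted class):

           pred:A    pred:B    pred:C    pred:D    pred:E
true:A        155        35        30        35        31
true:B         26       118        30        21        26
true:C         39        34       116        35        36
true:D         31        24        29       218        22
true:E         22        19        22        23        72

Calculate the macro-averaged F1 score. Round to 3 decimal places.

Per-class F1 score (2·TP/(2·TP+FP+FN)):
  A: TP=155, FP=26+39+31+22=118, FN=35+30+35+31=131 → 310/559 = 0.5546
  B: TP=118, FP=35+34+24+19=112, FN=26+30+21+26=103 → 236/451 = 0.5233
  C: TP=116, FP=30+30+29+22=111, FN=39+34+35+36=144 → 232/487 = 0.4764
  D: TP=218, FP=35+21+35+23=114, FN=31+24+29+22=106 → 436/656 = 0.6646
  E: TP=72, FP=31+26+36+22=115, FN=22+19+22+23=86 → 144/345 = 0.4174
Macro-F1 score = mean = (0.5546 + 0.5233 + 0.4764 + 0.6646 + 0.4174) / 5 = 0.527

0.527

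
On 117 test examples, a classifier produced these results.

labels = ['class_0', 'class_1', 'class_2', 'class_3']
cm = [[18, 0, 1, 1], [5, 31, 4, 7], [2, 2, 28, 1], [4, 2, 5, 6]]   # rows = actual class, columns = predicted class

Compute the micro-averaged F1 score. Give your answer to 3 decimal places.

Micro-averaging pools counts across classes: ΣTP=83, ΣFP=34, ΣFN=34.
Micro-F1 score = 2·TP/(2·TP+FP+FN) on pooled counts = 0.709 (equals overall accuracy in single-label multiclass).

0.709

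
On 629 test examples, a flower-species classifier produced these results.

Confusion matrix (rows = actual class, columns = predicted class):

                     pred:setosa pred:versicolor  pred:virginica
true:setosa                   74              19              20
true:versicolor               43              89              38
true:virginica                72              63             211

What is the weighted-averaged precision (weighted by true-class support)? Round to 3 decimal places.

Per-class precision (TP/(TP+FP)):
  setosa: TP=74, FP=43+72=115 → 74/189 = 0.3915
  versicolor: TP=89, FP=19+63=82 → 89/171 = 0.5205
  virginica: TP=211, FP=20+38=58 → 211/269 = 0.7844
Weighted-precision = Σ (supportᵢ/N)·precisionᵢ with N=629: (113/629)·0.3915 + (170/629)·0.5205 + (346/629)·0.7844 = 0.642

0.642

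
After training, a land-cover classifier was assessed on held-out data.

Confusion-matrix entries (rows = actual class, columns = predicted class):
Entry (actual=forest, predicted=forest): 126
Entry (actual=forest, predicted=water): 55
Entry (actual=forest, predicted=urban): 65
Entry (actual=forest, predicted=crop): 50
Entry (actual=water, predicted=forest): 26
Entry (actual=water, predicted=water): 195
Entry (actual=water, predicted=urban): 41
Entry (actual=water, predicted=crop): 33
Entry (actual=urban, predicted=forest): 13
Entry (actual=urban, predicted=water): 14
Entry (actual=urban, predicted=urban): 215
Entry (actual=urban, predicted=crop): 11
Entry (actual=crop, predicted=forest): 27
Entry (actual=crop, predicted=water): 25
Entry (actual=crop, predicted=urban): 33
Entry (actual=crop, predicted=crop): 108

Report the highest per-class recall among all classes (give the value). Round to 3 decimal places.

Per-class recall (TP/(TP+FN)):
  forest: TP=126, FN=55+65+50=170 → 126/296 = 0.4257
  water: TP=195, FN=26+41+33=100 → 195/295 = 0.6610
  urban: TP=215, FN=13+14+11=38 → 215/253 = 0.8498
  crop: TP=108, FN=27+25+33=85 → 108/193 = 0.5596
Highest is class 'urban' with recall = 0.850.

0.850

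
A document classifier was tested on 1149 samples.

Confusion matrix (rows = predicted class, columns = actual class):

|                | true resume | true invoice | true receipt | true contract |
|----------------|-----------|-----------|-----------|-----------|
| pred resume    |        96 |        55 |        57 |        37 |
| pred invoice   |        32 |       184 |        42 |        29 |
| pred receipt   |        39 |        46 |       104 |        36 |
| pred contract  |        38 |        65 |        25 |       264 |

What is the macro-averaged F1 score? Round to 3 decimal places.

0.540

Per-class F1 score (2·TP/(2·TP+FP+FN)):
  resume: TP=96, FP=55+57+37=149, FN=32+39+38=109 → 192/450 = 0.4267
  invoice: TP=184, FP=32+42+29=103, FN=55+46+65=166 → 368/637 = 0.5777
  receipt: TP=104, FP=39+46+36=121, FN=57+42+25=124 → 208/453 = 0.4592
  contract: TP=264, FP=38+65+25=128, FN=37+29+36=102 → 528/758 = 0.6966
Macro-F1 score = mean = (0.4267 + 0.5777 + 0.4592 + 0.6966) / 4 = 0.540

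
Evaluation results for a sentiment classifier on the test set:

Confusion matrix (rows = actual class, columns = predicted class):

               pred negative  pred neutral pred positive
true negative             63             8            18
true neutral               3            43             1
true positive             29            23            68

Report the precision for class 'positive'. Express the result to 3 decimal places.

Take TP from the diagonal, FP from the rest of the 'positive' prediction marginal, FN from the rest of the 'positive' actual marginal.
precision = TP/(TP+FP).
positive: TP=68, FP=18+1=19 → 68/87 = 0.7816

0.782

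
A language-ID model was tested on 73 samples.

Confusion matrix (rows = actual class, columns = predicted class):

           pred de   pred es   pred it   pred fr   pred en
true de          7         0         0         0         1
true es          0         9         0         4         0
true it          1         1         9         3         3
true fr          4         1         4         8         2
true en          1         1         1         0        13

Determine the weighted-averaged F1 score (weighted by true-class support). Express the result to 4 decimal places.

0.6218

Per-class F1 score (2·TP/(2·TP+FP+FN)):
  de: TP=7, FP=0+1+4+1=6, FN=0+0+0+1=1 → 14/21 = 0.66667
  es: TP=9, FP=0+1+1+1=3, FN=0+0+4+0=4 → 18/25 = 0.72000
  it: TP=9, FP=0+0+4+1=5, FN=1+1+3+3=8 → 18/31 = 0.58065
  fr: TP=8, FP=0+4+3+0=7, FN=4+1+4+2=11 → 16/34 = 0.47059
  en: TP=13, FP=1+0+3+2=6, FN=1+1+1+0=3 → 26/35 = 0.74286
Weighted-F1 score = Σ (supportᵢ/N)·F1 scoreᵢ with N=73: (8/73)·0.66667 + (13/73)·0.72000 + (17/73)·0.58065 + (19/73)·0.47059 + (16/73)·0.74286 = 0.6218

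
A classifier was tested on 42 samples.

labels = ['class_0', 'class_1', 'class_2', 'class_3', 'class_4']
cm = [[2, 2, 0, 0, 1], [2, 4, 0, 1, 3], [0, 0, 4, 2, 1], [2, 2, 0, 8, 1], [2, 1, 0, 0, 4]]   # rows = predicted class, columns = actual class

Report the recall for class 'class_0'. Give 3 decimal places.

0.250

One-vs-rest for 'class_0': TP = diagonal; FP = other classes predicted 'class_0'; FN = 'class_0' predicted as other.
recall = TP/(TP+FN).
class_0: TP=2, FN=2+0+2+2=6 → 2/8 = 0.2500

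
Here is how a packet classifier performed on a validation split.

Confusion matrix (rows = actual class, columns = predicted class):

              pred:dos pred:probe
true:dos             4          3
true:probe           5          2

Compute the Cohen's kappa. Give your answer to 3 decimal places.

-0.143

Observed agreement pₒ = trace/N = 6/14 = 0.4286
Expected agreement pₑ = Σ (rowᵢ·colᵢ)/N² = (7·9 + 7·5)/14² = 0.5000
κ = (pₒ − pₑ)/(1 − pₑ) = (0.4286 − 0.5000)/(1 − 0.5000) = -0.143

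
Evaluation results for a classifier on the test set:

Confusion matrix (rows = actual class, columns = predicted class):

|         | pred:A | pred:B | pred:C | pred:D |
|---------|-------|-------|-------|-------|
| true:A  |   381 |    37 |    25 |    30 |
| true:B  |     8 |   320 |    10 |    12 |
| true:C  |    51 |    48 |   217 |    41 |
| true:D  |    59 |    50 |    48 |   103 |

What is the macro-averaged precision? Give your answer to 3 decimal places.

Per-class precision (TP/(TP+FP)):
  A: TP=381, FP=8+51+59=118 → 381/499 = 0.7635
  B: TP=320, FP=37+48+50=135 → 320/455 = 0.7033
  C: TP=217, FP=25+10+48=83 → 217/300 = 0.7233
  D: TP=103, FP=30+12+41=83 → 103/186 = 0.5538
Macro-precision = mean = (0.7635 + 0.7033 + 0.7233 + 0.5538) / 4 = 0.686

0.686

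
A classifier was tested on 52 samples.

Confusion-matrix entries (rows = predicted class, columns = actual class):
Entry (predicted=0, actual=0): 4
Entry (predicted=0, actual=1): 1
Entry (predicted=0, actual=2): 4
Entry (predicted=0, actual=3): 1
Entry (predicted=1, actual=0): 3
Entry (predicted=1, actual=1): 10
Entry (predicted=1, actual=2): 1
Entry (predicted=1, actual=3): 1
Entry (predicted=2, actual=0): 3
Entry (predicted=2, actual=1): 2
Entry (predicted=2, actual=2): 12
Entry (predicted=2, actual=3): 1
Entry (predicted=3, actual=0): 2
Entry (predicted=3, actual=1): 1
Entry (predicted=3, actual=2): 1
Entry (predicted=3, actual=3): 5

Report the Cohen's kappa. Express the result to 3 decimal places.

0.448

Observed agreement pₒ = trace/N = 31/52 = 0.5962
Expected agreement pₑ = Σ (rowᵢ·colᵢ)/N² = (12·10 + 14·15 + 18·18 + 8·9)/52² = 0.2685
κ = (pₒ − pₑ)/(1 − pₑ) = (0.5962 − 0.2685)/(1 − 0.2685) = 0.448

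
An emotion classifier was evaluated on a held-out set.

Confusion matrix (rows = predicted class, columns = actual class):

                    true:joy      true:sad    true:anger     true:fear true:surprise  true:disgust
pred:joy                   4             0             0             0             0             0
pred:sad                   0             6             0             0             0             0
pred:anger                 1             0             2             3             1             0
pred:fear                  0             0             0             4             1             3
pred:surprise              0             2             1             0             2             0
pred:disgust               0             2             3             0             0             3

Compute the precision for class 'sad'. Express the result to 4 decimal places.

Treat 'sad' as positive and all other classes as negative.
precision = TP/(TP+FP).
sad: TP=6, FP=0+0+0+0+0=0 → 6/6 = 1.00000

1.0000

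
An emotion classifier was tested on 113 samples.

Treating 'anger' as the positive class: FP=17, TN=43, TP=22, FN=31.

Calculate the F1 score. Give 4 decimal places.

0.4783

Precision = TP/(TP+FP) = 22/39 = 0.5641
Recall = TP/(TP+FN) = 22/53 = 0.4151
F1 = 2·TP/(2·TP+FP+FN) = 44/92 = 0.4783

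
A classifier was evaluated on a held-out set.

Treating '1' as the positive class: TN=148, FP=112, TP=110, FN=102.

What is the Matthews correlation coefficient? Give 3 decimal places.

MCC = (TP·TN − FP·FN) / √((TP+FP)(TP+FN)(TN+FP)(TN+FN))
Numerator = 110·148 − 112·102 = 4856
Denominator = √(222·212·260·250) = √3059160000 = 55309.6737
MCC = 4856 / 55309.6737 = 0.088

0.088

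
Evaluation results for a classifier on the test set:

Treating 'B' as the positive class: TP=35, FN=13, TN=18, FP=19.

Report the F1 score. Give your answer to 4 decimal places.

0.6863

Precision = TP/(TP+FP) = 35/54 = 0.6481
Recall = TP/(TP+FN) = 35/48 = 0.7292
F1 = 2·TP/(2·TP+FP+FN) = 70/102 = 0.6863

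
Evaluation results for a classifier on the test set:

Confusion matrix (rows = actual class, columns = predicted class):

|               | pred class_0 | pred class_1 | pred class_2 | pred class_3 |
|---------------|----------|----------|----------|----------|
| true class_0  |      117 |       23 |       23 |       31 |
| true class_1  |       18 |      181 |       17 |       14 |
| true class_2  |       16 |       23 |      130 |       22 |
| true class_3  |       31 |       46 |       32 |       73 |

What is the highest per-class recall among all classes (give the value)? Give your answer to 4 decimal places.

Per-class recall (TP/(TP+FN)):
  class_0: TP=117, FN=23+23+31=77 → 117/194 = 0.60309
  class_1: TP=181, FN=18+17+14=49 → 181/230 = 0.78696
  class_2: TP=130, FN=16+23+22=61 → 130/191 = 0.68063
  class_3: TP=73, FN=31+46+32=109 → 73/182 = 0.40110
Highest is class 'class_1' with recall = 0.7870.

0.7870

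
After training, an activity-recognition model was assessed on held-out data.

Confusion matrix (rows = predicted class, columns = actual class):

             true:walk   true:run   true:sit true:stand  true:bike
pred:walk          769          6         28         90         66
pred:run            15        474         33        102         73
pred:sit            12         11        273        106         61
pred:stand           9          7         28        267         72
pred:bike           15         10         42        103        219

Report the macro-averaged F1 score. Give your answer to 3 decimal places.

0.657

Per-class F1 score (2·TP/(2·TP+FP+FN)):
  walk: TP=769, FP=6+28+90+66=190, FN=15+12+9+15=51 → 1538/1779 = 0.8645
  run: TP=474, FP=15+33+102+73=223, FN=6+11+7+10=34 → 948/1205 = 0.7867
  sit: TP=273, FP=12+11+106+61=190, FN=28+33+28+42=131 → 546/867 = 0.6298
  stand: TP=267, FP=9+7+28+72=116, FN=90+102+106+103=401 → 534/1051 = 0.5081
  bike: TP=219, FP=15+10+42+103=170, FN=66+73+61+72=272 → 438/880 = 0.4977
Macro-F1 score = mean = (0.8645 + 0.7867 + 0.6298 + 0.5081 + 0.4977) / 5 = 0.657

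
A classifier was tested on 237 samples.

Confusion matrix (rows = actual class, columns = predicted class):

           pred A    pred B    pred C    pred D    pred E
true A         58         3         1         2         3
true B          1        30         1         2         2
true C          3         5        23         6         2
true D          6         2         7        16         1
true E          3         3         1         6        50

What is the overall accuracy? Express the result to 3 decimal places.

Accuracy = trace / total = (58+30+23+16+50=177) / 237 = 177/237 = 0.747

0.747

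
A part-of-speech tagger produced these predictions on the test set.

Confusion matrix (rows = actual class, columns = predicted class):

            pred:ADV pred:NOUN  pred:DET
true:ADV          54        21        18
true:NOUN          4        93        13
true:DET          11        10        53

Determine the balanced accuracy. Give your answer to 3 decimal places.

0.714

Balanced accuracy = mean of per-class recall.
  ADV: recall = 54/93 = 0.5806
  NOUN: recall = 93/110 = 0.8455
  DET: recall = 53/74 = 0.7162
Mean = (0.5806 + 0.8455 + 0.7162) / 3 = 0.714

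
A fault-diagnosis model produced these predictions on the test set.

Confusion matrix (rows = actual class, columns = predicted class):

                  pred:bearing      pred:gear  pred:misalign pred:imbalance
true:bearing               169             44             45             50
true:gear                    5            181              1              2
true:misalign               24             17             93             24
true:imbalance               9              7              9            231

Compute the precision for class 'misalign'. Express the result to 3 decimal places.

Treat 'misalign' as positive and all other classes as negative.
precision = TP/(TP+FP).
misalign: TP=93, FP=45+1+9=55 → 93/148 = 0.6284

0.628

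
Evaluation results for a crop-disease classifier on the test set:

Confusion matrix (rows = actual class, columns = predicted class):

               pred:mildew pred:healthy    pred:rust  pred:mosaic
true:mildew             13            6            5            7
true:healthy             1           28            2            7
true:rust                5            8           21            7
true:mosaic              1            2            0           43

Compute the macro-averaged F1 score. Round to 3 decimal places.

0.646

Per-class F1 score (2·TP/(2·TP+FP+FN)):
  mildew: TP=13, FP=1+5+1=7, FN=6+5+7=18 → 26/51 = 0.5098
  healthy: TP=28, FP=6+8+2=16, FN=1+2+7=10 → 56/82 = 0.6829
  rust: TP=21, FP=5+2+0=7, FN=5+8+7=20 → 42/69 = 0.6087
  mosaic: TP=43, FP=7+7+7=21, FN=1+2+0=3 → 86/110 = 0.7818
Macro-F1 score = mean = (0.5098 + 0.6829 + 0.6087 + 0.7818) / 4 = 0.646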